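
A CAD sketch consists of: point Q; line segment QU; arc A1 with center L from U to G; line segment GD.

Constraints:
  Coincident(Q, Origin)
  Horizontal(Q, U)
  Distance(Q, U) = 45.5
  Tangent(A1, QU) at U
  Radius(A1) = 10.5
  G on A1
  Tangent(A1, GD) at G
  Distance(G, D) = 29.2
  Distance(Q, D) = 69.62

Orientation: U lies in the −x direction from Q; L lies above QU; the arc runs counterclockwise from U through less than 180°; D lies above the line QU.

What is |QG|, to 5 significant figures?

41.705

Checks: |QU| = 45.50 ✓; |LG| = 10.50 ✓; ∠(LG, GD) = 90.00° ✓; |GD| = 29.20 ✓; |QD| = 69.62 ✓.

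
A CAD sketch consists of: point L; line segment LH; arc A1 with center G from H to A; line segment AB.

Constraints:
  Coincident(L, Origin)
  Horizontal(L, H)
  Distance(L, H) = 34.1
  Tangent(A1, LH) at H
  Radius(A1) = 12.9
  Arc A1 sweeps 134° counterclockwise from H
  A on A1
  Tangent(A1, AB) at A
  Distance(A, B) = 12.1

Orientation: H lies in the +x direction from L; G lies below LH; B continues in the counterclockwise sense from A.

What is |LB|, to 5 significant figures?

45.146

On A1, H sits at bearing 90° from G; a 134° counterclockwise sweep puts A at bearing 224°, so A = G + 12.9·(cos 224°, sin 224°) = (24.821, -21.861). The tangent condition forces GA to be normal to AB, so AB runs along (−sin 224°, cos 224°); with |AB| = 12.1, B = (33.226, -30.565). Then |LB| = |B − L| = 45.146.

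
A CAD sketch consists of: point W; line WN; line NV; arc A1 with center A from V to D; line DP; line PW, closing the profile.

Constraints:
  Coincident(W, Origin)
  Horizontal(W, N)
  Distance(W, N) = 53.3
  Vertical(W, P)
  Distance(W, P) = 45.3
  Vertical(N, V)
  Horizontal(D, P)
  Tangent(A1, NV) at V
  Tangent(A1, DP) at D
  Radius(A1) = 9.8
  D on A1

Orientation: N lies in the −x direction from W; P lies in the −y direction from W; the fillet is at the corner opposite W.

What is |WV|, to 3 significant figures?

64.0

W is at the origin; W and N share the same y with |WN| = 53.3 and N on the −x side, so N = (-53.3, 0.00). W and P share the same x with |WP| = 45.3 and P on the −y side, so P = (0.00, -45.3). The virtual corner opposite W is at (-53.3, -45.3). Tangency of A1 to NV means the radius AV is perpendicular to NV and the tangent condition forces AD to be normal to DP, with radius 9.8, so the center A sits 9.8 in from both sides at A = (-43.5, -35.5). That places the tangent points at V = (-53.3, -35.5) on NV and D = (-43.5, -45.3) on DP. Then |WV| = |V − W| = 64.0.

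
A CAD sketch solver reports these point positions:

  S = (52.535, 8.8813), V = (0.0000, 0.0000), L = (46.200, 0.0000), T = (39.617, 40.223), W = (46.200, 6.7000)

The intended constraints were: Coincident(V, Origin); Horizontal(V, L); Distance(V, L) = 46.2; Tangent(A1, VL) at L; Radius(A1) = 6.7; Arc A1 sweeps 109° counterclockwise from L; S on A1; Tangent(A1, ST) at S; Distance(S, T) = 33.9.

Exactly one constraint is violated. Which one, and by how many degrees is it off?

Tangent(A1, ST) at S — off by 3.40°.

V = (0.00, 0.00) ✓; V.y = 0.00, L.y = 0.00 ✓; |VL| = 46.20 ✓; ∠(WL, LV) = 90.00° ✓; |WL| = 6.700 ✓; bearing(W→S) − bearing(W→L) = 109.0° ✓; |WS| = 6.700 ✓; ∠(WS, ST) = 86.60° ✗; |ST| = 33.90 ✓.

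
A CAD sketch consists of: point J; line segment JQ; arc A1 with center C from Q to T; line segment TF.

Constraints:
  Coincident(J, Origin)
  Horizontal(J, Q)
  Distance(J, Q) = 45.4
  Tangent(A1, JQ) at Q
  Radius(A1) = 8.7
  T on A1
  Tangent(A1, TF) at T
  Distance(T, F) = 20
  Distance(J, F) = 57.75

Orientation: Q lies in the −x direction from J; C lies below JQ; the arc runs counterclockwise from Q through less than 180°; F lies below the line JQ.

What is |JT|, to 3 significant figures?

54.9

Checks: ∠(CQ, QJ) = 90.00° ✓; |CT| = 8.700 ✓; ∠(CT, TF) = 90.00° ✓; |TF| = 20.00 ✓; |JF| = 57.75 ✓.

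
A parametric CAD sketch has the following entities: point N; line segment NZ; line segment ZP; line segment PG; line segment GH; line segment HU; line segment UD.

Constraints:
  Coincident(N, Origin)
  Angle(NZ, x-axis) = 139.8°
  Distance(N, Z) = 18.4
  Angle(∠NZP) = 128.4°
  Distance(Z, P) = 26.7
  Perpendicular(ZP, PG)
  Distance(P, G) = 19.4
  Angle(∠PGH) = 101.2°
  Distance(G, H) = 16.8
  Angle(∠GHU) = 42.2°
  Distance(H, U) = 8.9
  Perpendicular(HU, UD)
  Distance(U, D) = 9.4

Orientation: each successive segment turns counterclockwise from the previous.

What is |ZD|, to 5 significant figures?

31.281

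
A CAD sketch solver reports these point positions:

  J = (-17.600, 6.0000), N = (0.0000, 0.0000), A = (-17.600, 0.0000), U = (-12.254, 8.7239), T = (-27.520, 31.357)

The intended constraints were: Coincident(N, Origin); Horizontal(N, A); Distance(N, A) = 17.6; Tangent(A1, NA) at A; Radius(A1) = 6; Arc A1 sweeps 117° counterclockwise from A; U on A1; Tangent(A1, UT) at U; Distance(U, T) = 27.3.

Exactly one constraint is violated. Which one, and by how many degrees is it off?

Tangent(A1, UT) at U — off by 7.00°.

N = (0.00, 0.00) ✓; N.y = 0.00, A.y = 0.00 ✓; |NA| = 17.60 ✓; ∠(JA, AN) = 90.00° ✓; |JA| = 6.000 ✓; bearing(J→U) − bearing(J→A) = 117.0° ✓; |JU| = 6.000 ✓; ∠(JU, UT) = 83.00° ✗; |UT| = 27.30 ✓.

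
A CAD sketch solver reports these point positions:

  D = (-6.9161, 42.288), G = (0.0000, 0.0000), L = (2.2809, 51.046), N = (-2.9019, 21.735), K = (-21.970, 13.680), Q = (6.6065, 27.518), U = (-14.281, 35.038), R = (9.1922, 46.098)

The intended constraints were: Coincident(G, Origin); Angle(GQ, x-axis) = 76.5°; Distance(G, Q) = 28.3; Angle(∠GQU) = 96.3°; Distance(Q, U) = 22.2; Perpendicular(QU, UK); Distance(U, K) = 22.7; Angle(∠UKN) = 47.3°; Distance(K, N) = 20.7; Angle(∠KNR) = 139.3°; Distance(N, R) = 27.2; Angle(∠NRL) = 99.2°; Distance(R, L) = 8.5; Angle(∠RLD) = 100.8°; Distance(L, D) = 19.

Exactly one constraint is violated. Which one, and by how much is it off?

Distance(L, D) = 19 — off by 6.30.

G = (0.00, 0.00) ✓; GQ at 76.50° ✓; |GQ| = 28.30 ✓; ∠GQU = 96.30° ✓; |QU| = 22.20 ✓; ∠(QU, UK) = 90.00° ✓; |UK| = 22.70 ✓; ∠UKN = 47.30° ✓; |KN| = 20.70 ✓; ∠KNR = 139.3° ✓; |NR| = 27.20 ✓; ∠NRL = 99.20° ✓; |RL| = 8.500 ✓; ∠RLD = 100.8° ✓; |LD| = 12.70 ✗.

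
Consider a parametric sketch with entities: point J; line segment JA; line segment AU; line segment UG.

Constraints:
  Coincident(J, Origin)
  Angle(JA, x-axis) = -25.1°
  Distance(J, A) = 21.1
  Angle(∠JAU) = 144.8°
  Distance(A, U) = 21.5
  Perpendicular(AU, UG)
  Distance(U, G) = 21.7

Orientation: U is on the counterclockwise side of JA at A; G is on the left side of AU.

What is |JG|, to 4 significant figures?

39.90

J is at the origin; JA runs at -25.1° with length 21.1, so A = 21.1·(cos -25.1°, sin -25.1°) = (19.11, -8.951). ∠JAU = 144.8°, so AU runs at -25.1° + (180° − 144.8°) = 10.10° from the x-axis; with |AU| = 21.5, U = A + 21.5·(cos 10.10°, sin 10.10°) = (40.27, -5.180). The perpendicularity gives UG at right angles to AU; with |UG| = 21.7 on the left of AU, G = U + 21.7·(-0.1754, 0.9845) = (36.47, 16.18). Then |JG| = |G − J| = 39.90.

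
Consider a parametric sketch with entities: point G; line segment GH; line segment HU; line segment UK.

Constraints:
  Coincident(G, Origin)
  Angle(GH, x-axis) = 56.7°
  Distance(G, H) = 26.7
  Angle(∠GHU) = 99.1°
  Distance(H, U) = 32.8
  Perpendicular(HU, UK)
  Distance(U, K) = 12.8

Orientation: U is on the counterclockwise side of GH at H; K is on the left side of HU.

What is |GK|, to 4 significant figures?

39.43

G is at the origin; GH runs at 56.7° with length 26.7, so H = 26.7·(cos 56.7°, sin 56.7°) = (14.66, 22.32). ∠GHU = 99.1°, so HU runs at 56.7° + (180° − 99.1°) = 137.6° from the x-axis; with |HU| = 32.8, U = H + 32.8·(cos 137.6°, sin 137.6°) = (-9.562, 44.43). HU ⟂ UK; with |UK| = 12.8 on the left of HU, K = U + 12.8·(-0.6743, -0.7385) = (-18.19, 34.98). Then |GK| = |K − G| = 39.43.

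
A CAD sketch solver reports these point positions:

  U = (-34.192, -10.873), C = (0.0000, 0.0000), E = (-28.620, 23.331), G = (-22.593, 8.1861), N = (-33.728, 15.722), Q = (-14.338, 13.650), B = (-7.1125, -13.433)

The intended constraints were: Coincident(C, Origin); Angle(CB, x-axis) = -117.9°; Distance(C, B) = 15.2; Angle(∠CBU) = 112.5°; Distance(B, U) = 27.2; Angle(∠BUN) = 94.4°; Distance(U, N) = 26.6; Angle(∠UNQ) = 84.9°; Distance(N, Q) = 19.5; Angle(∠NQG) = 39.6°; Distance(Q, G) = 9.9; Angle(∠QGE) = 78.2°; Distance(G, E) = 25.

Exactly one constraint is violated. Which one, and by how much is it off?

Distance(G, E) = 25 — off by 8.70.

C = (0.00, 0.00) ✓; CB at -117.9° ✓; |CB| = 15.20 ✓; ∠CBU = 112.5° ✓; |BU| = 27.20 ✓; ∠BUN = 94.40° ✓; |UN| = 26.60 ✓; ∠UNQ = 84.90° ✓; |NQ| = 19.50 ✓; ∠NQG = 39.60° ✓; |QG| = 9.899 ✓; ∠QGE = 78.20° ✓; |GE| = 16.30 ✗.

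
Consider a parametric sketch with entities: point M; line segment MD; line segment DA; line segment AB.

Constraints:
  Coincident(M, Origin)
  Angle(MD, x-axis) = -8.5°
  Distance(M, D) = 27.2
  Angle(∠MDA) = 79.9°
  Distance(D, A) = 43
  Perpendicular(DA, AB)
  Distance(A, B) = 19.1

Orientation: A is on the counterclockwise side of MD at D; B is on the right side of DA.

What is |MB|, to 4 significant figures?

59.72

∠MDA = 79.9°, so DA runs at -8.5° + (180° − 79.9°) = 91.60° from the x-axis; with |DA| = 43.0, A = D + 43.0·(cos 91.60°, sin 91.60°) = (25.70, 38.96). DA is perpendicular to AB; with |AB| = 19.1 on the right of DA, B = A + 19.1·(0.9996, 0.02792) = (44.79, 39.50). Then |MB| = |B − M| = 59.72.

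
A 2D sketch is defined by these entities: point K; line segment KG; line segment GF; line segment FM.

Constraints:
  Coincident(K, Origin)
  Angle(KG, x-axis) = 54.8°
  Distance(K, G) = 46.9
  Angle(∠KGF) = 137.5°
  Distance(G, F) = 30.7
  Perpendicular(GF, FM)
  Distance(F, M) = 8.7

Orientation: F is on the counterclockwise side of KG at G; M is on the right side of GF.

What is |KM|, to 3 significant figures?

76.8

K is at the origin; KG runs at 54.8° with length 46.9, so G = 46.9·(cos 54.8°, sin 54.8°) = (27.0, 38.3). ∠KGF = 137.5°, so GF runs at 54.8° + (180° − 137.5°) = 97.3° from the x-axis; with |GF| = 30.7, F = G + 30.7·(cos 97.3°, sin 97.3°) = (23.1, 68.8). GF is perpendicular to FM; with |FM| = 8.7 on the right of GF, M = F + 8.7·(0.992, 0.127) = (31.8, 69.9). Then |KM| = |M − K| = 76.8.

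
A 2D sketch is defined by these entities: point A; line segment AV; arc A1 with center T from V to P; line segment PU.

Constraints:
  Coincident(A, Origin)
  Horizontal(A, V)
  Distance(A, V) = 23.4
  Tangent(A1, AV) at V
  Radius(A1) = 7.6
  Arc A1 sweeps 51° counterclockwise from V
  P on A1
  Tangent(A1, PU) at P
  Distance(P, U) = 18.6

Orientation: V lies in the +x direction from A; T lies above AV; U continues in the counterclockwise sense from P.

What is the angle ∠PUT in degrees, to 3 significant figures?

22.2°

A is at the origin; AV is horizontal with |AV| = 23.4 and V on the +x side, so V = (23.4, 0.00). Tangency of A1 to AV means the radius TV is perpendicular to AV, so T = V + (0, 7.6) = (23.4, 7.60). On A1, V sits at bearing -90° from T; a 51° counterclockwise sweep puts P at bearing -39°, so P = T + 7.6·(cos -39°, sin -39°) = (29.3, 2.82). The tangent condition forces TP to be normal to PU, so PU runs along (−sin -39°, cos -39°); with |PU| = 18.6, U = (41.0, 17.3). Then cos ∠PUT = UP·UT / (|UP||UT|), giving 22.2°.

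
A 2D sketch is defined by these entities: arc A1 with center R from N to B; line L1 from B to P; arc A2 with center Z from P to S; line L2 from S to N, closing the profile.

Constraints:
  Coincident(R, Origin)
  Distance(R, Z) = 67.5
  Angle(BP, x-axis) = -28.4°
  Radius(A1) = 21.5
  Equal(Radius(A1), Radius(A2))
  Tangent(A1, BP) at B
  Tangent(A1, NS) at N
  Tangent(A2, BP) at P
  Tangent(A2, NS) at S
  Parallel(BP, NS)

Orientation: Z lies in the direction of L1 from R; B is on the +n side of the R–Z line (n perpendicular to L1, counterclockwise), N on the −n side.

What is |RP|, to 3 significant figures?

70.8

Tangency of A1 to both parallel lines with radius 21.5 puts B and N at R ± 21.5·n: B = (10.2, 18.9), N = (-10.2, -18.9). Equal radii place P and S the same way about Z: P = Z + 21.5·n = (69.6, -13.2), S = Z − 21.5·n = (49.2, -51.0). Then |RP| = |P − R| = 70.8.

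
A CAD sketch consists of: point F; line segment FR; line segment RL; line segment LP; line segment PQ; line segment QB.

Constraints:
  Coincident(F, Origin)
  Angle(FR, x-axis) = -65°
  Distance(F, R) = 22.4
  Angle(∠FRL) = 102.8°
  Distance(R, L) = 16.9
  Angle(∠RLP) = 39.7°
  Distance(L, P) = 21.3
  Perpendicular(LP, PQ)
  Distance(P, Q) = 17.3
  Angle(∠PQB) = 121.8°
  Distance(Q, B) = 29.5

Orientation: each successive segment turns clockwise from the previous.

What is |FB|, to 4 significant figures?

49.67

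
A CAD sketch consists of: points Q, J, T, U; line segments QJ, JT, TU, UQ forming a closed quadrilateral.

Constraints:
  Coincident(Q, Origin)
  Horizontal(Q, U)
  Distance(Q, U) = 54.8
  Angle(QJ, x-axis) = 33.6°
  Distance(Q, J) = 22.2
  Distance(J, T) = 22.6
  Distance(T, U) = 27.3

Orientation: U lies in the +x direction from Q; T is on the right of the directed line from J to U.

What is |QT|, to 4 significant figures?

29.73

Q is at the origin; QU is horizontal with |QU| = 54.8 and U in +x, so U = (54.8, 0). QJ runs at 33.6° with |QJ| = 22.2, so J = (18.49, 12.29). T is determined by |JT| = 22.6 and |TU| = 27.3 together: it lies at the intersection of circle(J, 22.6) and circle(U, 27.3). With |JU| = 38.33, the foot of the radical line on JU is 16.11 from J and the perpendicular offset is √(22.6² − 16.11²) = 15.85. Taking the right-of-JU solution: T = (28.67, -7.894).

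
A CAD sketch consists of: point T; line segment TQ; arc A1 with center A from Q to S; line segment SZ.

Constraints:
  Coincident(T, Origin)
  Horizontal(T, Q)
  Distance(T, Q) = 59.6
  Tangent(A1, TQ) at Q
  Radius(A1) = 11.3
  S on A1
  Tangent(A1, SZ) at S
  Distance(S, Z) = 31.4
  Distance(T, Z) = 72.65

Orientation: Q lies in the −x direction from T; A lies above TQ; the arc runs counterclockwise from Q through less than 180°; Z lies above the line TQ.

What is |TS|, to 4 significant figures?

50.82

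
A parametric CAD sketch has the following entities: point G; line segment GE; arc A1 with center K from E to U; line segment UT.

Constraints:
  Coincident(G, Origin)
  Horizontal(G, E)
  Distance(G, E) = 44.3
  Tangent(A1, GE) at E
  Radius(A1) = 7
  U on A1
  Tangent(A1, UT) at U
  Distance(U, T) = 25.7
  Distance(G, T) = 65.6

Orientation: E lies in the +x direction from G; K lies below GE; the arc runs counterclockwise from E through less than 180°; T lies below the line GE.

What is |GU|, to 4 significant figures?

41.42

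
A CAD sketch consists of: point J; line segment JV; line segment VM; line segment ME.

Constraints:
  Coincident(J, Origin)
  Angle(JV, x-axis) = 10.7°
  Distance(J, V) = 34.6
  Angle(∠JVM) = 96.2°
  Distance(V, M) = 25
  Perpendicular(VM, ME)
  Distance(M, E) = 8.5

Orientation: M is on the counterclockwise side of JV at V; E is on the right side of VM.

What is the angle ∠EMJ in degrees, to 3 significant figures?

140°

∠JVM = 96.2°, so VM runs at 10.7° + (180° − 96.2°) = 94.5° from the x-axis; with |VM| = 25.0, M = V + 25.0·(cos 94.5°, sin 94.5°) = (32.0, 31.3). The perpendicularity gives ME at right angles to VM; with |ME| = 8.5 on the right of VM, E = M + 8.5·(0.997, 0.0785) = (40.5, 32.0). Then cos ∠EMJ = ME·MJ / (|ME||MJ|), giving 140°.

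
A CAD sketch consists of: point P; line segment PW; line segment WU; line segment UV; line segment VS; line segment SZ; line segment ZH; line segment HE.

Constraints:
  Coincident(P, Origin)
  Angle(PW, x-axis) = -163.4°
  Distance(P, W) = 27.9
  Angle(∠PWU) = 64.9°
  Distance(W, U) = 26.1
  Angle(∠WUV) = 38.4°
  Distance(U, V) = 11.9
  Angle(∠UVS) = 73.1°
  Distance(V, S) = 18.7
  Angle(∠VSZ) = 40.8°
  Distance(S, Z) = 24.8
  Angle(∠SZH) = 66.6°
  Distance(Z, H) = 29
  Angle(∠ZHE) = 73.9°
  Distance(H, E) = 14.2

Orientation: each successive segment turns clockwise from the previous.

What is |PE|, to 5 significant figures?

20.281

∠SZH = 66.6° gives ZH at -59.600° from the x-axis; with |ZH| = 29.0, H = (-5.8461, -1.6803). ∠ZHE = 73.9° gives HE at -165.70° from the x-axis; with |HE| = 14.2, E = (-19.606, -5.1877). Then |PE| = |E − P| = 20.281.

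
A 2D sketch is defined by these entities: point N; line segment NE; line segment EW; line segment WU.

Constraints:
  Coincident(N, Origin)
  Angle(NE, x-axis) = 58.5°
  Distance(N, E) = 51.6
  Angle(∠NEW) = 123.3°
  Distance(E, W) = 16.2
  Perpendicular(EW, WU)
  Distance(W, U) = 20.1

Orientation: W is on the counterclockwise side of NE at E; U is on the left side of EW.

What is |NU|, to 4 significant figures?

50.13

∠NEW = 123.3°, so EW runs at 58.5° + (180° − 123.3°) = 115.2° from the x-axis; with |EW| = 16.2, W = E + 16.2·(cos 115.2°, sin 115.2°) = (20.06, 58.65). EW ⟂ WU; with |WU| = 20.1 on the left of EW, U = W + 20.1·(-0.9048, -0.4258) = (1.876, 50.10). Then |NU| = |U − N| = 50.13.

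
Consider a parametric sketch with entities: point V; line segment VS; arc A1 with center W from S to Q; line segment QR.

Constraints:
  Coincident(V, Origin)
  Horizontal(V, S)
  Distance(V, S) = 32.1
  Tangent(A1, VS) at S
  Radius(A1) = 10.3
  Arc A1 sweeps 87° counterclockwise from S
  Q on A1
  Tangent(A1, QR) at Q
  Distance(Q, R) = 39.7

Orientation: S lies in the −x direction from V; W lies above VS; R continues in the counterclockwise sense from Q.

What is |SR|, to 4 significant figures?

50.93

On A1, S sits at bearing -90° from W; an 87° counterclockwise sweep puts Q at bearing -3°, so Q = W + 10.3·(cos -3°, sin -3°) = (-21.81, 9.761). The tangent condition forces WQ to be normal to QR, so QR runs along (−sin -3°, cos -3°); with |QR| = 39.7, R = (-19.74, 49.41). Then |SR| = |R − S| = 50.93.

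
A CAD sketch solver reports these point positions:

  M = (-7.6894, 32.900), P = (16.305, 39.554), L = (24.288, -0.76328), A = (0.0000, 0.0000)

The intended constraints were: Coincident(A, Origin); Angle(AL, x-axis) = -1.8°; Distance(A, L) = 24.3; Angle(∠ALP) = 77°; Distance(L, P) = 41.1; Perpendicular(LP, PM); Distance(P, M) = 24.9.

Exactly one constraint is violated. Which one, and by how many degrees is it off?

Perpendicular(LP, PM) — off by 4.30°.

A = (0.00, 0.00) ✓; AL at -1.800° ✓; |AL| = 24.30 ✓; ∠ALP = 77.00° ✓; |LP| = 41.10 ✓; ∠(LP, PM) = 94.30° ✗; |PM| = 24.90 ✓.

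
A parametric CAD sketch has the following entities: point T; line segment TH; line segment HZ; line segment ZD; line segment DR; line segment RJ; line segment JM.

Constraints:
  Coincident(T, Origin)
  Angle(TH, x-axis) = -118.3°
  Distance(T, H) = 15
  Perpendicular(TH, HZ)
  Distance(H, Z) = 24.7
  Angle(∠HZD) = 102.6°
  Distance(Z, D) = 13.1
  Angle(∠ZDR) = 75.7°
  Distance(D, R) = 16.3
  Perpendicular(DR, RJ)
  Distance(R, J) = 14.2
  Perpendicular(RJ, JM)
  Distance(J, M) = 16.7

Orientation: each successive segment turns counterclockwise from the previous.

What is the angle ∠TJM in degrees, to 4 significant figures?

123.0°

T is at the origin; TH runs at -118.3° with length 15.0, so H = (-7.111, -13.21). The perpendicularity gives HZ at right angles to TH, so HZ runs at -28.30°; with |HZ| = 24.7, Z = (14.64, -24.92). ∠HZD = 102.6° gives ZD at 49.10° from the x-axis; with |ZD| = 13.1, D = (23.21, -15.02). ∠ZDR = 75.7° gives DR at 153.4° from the x-axis; with |DR| = 16.3, R = (8.639, -7.717). The perpendicularity gives RJ at right angles to DR, so RJ runs at -116.6°; with |RJ| = 14.2, J = (2.281, -20.41). RJ is perpendicular to JM, so JM runs at -26.60°; with |JM| = 16.7, M = (17.21, -27.89). Then cos ∠TJM = JT·JM / (|JT||JM|), giving 123.0°.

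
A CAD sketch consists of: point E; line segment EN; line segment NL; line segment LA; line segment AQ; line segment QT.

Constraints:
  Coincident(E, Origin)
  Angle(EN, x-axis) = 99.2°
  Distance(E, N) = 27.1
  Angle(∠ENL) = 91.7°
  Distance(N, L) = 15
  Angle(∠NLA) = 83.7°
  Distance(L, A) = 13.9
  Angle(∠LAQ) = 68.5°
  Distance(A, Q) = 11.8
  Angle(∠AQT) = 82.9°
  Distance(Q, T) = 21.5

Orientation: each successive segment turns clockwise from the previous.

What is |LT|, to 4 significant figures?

9.327

E is at the origin; EN runs at 99.2° with length 27.1, so N = (-4.333, 26.75). ∠ENL = 91.7° gives NL at 10.90° from the x-axis; with |NL| = 15.0, L = (10.40, 29.59). ∠NLA = 83.7° gives LA at -85.40° from the x-axis; with |LA| = 13.9, A = (11.51, 15.73). ∠LAQ = 68.5° gives AQ at 163.1° from the x-axis; with |AQ| = 11.8, Q = (0.2210, 19.16). ∠AQT = 82.9° gives QT at 66.00° from the x-axis; with |QT| = 21.5, T = (8.966, 38.80). Then |LT| = |T − L| = 9.327.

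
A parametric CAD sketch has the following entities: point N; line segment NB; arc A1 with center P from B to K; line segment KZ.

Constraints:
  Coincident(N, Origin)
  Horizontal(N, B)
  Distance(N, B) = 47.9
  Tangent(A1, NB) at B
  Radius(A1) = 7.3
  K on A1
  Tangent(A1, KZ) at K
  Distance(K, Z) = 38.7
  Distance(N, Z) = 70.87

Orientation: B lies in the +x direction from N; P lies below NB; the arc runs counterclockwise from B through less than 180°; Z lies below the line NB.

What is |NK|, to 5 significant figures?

42.134

Checks: |PK| = 7.300 ✓; ∠(PK, KZ) = 90.00° ✓; |KZ| = 38.70 ✓; |NZ| = 70.87 ✓.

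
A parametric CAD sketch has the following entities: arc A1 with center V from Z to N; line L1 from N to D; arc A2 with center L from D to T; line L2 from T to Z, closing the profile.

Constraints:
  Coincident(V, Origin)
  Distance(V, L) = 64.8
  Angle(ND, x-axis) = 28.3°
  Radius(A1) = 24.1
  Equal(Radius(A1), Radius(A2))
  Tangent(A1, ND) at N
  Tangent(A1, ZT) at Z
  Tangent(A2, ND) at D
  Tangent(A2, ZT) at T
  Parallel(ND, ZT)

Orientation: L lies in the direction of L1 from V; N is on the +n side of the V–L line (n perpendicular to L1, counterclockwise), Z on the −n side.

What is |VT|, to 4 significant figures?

69.14

Tangency of A1 to both parallel lines with radius 24.1 puts N and Z at V ± 24.1·n: N = (-11.43, 21.22), Z = (11.43, -21.22). Equal radii place D and T the same way about L: D = L + 24.1·n = (45.63, 51.94), T = L − 24.1·n = (68.48, 9.501). Then |VT| = |T − V| = 69.14.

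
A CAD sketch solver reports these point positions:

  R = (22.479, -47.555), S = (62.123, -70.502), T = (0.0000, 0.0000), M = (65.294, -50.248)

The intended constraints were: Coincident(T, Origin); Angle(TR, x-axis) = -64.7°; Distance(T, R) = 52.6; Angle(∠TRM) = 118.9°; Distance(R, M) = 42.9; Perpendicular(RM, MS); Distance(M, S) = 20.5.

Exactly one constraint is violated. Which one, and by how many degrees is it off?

Perpendicular(RM, MS) — off by 5.30°.

T = (0.00, 0.00) ✓; TR at -64.70° ✓; |TR| = 52.60 ✓; ∠TRM = 118.9° ✓; |RM| = 42.90 ✓; ∠(RM, MS) = 95.30° ✗; |MS| = 20.50 ✓.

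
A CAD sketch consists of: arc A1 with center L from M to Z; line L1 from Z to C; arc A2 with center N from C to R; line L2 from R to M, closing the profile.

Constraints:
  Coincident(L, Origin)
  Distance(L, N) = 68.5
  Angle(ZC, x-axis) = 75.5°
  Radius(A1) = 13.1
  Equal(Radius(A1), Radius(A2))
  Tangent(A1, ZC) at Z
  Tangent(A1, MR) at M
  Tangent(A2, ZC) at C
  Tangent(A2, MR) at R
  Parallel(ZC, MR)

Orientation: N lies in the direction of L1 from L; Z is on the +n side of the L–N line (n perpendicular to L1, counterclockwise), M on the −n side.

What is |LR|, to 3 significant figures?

69.7

The slot axis is L1's direction at 75.5°, so u = (cos 75.5°, sin 75.5°) = (0.250, 0.968) and n = (−sin 75.5°, cos 75.5°) = (-0.968, 0.250). L is at the origin and N lies 68.5 along u from L, so N = 68.5·u = (17.2, 66.3). Tangency of A1 to both parallel lines with radius 13.1 puts Z and M at L ± 13.1·n: Z = (-12.7, 3.28), M = (12.7, -3.28). Equal radii place C and R the same way about N: C = N + 13.1·n = (4.47, 69.6), R = N − 13.1·n = (29.8, 63.0). Then |LR| = |R − L| = 69.7.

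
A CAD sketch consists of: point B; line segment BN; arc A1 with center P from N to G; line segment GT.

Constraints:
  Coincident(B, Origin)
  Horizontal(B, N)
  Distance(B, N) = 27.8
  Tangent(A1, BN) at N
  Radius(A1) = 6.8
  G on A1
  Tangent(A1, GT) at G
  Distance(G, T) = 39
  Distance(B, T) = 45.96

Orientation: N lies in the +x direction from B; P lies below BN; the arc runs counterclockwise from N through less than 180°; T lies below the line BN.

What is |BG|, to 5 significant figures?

21.831

Checks: ∠(PN, NB) = 90.00° ✓; |PG| = 6.800 ✓; ∠(PG, GT) = 90.00° ✓; |GT| = 39.00 ✓; |BT| = 45.96 ✓.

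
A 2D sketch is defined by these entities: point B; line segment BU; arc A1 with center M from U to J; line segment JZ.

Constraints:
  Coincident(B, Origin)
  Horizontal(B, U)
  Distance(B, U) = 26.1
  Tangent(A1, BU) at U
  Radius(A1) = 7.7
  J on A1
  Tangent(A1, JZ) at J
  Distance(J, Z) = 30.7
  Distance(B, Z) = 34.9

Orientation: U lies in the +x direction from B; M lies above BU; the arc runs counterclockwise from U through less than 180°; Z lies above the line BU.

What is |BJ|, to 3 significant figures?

34.0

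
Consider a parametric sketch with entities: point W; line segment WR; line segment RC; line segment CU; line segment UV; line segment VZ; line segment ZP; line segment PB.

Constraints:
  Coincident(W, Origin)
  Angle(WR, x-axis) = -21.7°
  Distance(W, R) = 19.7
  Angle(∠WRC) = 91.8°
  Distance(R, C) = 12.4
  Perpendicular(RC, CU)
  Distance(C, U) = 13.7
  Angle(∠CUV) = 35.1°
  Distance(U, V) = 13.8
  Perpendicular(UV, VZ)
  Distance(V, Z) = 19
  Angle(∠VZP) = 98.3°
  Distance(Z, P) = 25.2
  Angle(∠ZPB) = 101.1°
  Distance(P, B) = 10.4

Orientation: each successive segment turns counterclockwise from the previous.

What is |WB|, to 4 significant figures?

31.94

∠VZP = 98.3° gives ZP at 113.1° from the x-axis; with |ZP| = 25.2, P = (24.21, 30.85). ∠ZPB = 101.1° gives PB at -168.0° from the x-axis; with |PB| = 10.4, B = (14.03, 28.69). Then |WB| = |B − W| = 31.94.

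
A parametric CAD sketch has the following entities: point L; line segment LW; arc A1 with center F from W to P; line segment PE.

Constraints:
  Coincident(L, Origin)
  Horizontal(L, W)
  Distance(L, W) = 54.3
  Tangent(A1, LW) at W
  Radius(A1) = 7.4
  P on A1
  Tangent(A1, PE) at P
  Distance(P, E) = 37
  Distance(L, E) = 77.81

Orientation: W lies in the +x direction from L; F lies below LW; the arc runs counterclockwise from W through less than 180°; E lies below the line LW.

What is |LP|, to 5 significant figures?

48.882

Checks: |FP| = 7.400 ✓; ∠(FP, PE) = 90.00° ✓; |PE| = 37.00 ✓; |LE| = 77.81 ✓.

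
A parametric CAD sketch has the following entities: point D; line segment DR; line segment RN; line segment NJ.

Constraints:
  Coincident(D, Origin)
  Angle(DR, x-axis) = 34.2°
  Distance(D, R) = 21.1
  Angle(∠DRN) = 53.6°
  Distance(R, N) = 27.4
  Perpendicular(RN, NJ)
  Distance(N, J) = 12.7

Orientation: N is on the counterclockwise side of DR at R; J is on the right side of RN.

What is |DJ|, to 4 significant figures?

33.20

D is at the origin; DR runs at 34.2° with length 21.1, so R = 21.1·(cos 34.2°, sin 34.2°) = (17.45, 11.86). ∠DRN = 53.6°, so RN runs at 34.2° + (180° − 53.6°) = 160.6° from the x-axis; with |RN| = 27.4, N = R + 27.4·(cos 160.6°, sin 160.6°) = (-8.393, 20.96). The perpendicularity gives NJ at right angles to RN; with |NJ| = 12.7 on the right of RN, J = N + 12.7·(0.3322, 0.9432) = (-4.174, 32.94). Then |DJ| = |J − D| = 33.20.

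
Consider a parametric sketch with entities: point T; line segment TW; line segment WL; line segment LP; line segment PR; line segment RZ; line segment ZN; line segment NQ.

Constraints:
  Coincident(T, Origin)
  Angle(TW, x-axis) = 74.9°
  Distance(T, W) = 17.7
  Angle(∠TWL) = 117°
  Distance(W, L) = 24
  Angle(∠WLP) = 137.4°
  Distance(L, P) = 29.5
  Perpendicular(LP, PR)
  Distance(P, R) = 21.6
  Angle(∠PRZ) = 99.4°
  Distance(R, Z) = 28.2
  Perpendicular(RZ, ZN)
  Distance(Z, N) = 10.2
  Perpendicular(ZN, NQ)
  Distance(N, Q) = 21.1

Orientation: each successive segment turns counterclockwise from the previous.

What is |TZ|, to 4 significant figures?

16.22

The perpendicularity gives PR at right angles to LP, so PR runs at -89.50°; with |PR| = 21.6, R = (-42.51, 11.32). ∠PRZ = 99.4° gives RZ at -8.900° from the x-axis; with |RZ| = 28.2, Z = (-14.65, 6.960). Then |TZ| = |Z − T| = 16.22.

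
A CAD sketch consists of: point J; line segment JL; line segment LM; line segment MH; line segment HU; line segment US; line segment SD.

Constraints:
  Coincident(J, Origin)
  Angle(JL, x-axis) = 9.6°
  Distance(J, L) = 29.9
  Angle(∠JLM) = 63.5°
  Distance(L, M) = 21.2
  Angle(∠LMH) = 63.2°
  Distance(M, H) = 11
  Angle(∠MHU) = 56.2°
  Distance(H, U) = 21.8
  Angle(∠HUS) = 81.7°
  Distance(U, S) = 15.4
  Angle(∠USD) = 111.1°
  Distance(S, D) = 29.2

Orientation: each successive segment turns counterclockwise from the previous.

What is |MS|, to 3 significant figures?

14.8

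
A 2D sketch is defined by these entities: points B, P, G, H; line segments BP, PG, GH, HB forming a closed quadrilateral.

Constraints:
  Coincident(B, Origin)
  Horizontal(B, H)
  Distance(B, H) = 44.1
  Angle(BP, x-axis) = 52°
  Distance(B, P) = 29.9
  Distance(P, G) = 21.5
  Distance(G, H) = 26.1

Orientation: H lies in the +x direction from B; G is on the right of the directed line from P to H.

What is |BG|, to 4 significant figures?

18.20

B is at the origin; B and H share the same y with |BH| = 44.1 and H in +x, so H = (44.1, 0). BP runs at 52.0° with |BP| = 29.9, so P = (18.41, 23.56). G is determined by |PG| = 21.5 and |GH| = 26.1 together: it lies at the intersection of circle(P, 21.5) and circle(H, 26.1). With |PH| = 34.86, the foot of the radical line on PH is 14.29 from P and the perpendicular offset is √(21.5² − 14.29²) = 16.06. Taking the right-of-PH solution: G = (18.08, 2.064).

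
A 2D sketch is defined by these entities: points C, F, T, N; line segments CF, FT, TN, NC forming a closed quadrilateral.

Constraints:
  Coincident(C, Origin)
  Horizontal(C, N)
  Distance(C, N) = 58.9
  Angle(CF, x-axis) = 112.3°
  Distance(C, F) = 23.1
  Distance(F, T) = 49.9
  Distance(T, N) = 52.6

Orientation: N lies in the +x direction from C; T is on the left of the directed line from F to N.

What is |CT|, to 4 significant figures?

57.82

C is at the origin; C and N share the same y with |CN| = 58.9 and N in +x, so N = (58.9, 0). CF runs at 112.3° with |CF| = 23.1, so F = (-8.765, 21.37). T is determined by |FT| = 49.9 and |TN| = 52.6 together: it lies at the intersection of circle(F, 49.9) and circle(N, 52.6). With |FN| = 70.96, the foot of the radical line on FN is 33.53 from F and the perpendicular offset is √(49.9² − 33.53²) = 36.96. Taking the left-of-FN solution: T = (34.34, 46.51).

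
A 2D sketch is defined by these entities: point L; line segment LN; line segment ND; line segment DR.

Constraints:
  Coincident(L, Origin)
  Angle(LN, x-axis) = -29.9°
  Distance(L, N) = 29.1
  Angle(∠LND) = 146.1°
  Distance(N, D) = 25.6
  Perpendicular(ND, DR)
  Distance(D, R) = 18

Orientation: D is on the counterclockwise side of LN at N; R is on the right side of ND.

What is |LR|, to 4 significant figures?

60.39

∠LND = 146.1°, so ND runs at -29.9° + (180° − 146.1°) = 4.000° from the x-axis; with |ND| = 25.6, D = N + 25.6·(cos 4.000°, sin 4.000°) = (50.76, -12.72). ND is perpendicular to DR; with |DR| = 18.0 on the right of ND, R = D + 18.0·(0.06976, -0.9976) = (52.02, -30.68). Then |LR| = |R − L| = 60.39.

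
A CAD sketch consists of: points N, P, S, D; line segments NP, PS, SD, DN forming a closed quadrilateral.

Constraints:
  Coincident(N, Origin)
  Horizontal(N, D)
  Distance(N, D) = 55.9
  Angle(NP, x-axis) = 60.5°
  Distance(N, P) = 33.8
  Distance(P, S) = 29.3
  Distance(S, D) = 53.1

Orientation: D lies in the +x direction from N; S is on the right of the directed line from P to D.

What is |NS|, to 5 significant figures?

4.5813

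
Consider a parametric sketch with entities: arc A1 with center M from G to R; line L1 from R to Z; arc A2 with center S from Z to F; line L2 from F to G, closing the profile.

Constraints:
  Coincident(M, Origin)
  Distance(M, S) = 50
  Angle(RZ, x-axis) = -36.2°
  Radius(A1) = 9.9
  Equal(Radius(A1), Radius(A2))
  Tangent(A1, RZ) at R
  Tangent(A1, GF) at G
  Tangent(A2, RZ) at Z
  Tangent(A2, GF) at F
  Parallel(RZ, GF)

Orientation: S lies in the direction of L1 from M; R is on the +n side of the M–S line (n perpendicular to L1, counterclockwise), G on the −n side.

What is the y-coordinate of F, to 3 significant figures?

-37.5

The slot axis is L1's direction at -36.2°, so u = (cos -36.2°, sin -36.2°) = (0.807, -0.591) and n = (−sin -36.2°, cos -36.2°) = (0.591, 0.807). M is at the origin and S lies 50.0 along u from M, so S = 50.0·u = (40.3, -29.5). Tangency of A1 to both parallel lines with radius 9.9 puts R and G at M ± 9.9·n: R = (5.85, 7.99), G = (-5.85, -7.99). Equal radii place Z and F the same way about S: Z = S + 9.9·n = (46.2, -21.5), F = S − 9.9·n = (34.5, -37.5). So F.y = -37.5.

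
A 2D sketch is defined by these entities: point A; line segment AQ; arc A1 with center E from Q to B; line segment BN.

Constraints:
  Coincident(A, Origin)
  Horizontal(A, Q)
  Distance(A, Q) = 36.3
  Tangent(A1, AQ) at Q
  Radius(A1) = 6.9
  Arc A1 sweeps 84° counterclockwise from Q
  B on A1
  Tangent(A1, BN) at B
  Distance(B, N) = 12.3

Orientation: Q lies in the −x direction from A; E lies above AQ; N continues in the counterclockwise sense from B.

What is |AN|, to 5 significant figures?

33.638

A is at the origin; AQ is horizontal with |AQ| = 36.3 and Q on the −x side, so Q = (-36.300, 0.0000). A1 meets AQ tangentially, so EQ is at right angles to AQ, so E = Q + (0, 6.9) = (-36.300, 6.9000). On A1, Q sits at bearing -90° from E; an 84° counterclockwise sweep puts B at bearing -6°, so B = E + 6.9·(cos -6°, sin -6°) = (-29.438, 6.1788). Tangency of A1 to BN means the radius EB is perpendicular to BN, so BN runs along (−sin -6°, cos -6°); with |BN| = 12.3, N = (-28.152, 18.411). Then |AN| = |N − A| = 33.638.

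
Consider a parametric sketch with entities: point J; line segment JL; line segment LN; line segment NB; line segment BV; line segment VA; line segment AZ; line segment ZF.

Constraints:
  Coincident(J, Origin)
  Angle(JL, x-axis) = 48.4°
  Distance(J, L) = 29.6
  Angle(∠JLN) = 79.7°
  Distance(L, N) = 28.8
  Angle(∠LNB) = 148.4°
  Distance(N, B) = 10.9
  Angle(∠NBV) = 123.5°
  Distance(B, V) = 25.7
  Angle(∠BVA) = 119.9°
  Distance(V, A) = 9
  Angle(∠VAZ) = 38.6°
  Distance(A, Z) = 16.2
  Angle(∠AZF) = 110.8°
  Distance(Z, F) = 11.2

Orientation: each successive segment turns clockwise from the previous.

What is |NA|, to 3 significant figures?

36.2

J is at the origin; JL runs at 48.4° with length 29.6, so L = (19.7, 22.1). ∠JLN = 79.7° gives LN at -51.9° from the x-axis; with |LN| = 28.8, N = (37.4, -0.529). ∠LNB = 148.4° gives NB at -83.5° from the x-axis; with |NB| = 10.9, B = (38.7, -11.4). ∠NBV = 123.5° gives BV at -140° from the x-axis; with |BV| = 25.7, V = (19.0, -27.9). ∠BVA = 119.9° gives VA at 160° from the x-axis; with |VA| = 9.0, A = (10.5, -24.8). Then |NA| = |A − N| = 36.2.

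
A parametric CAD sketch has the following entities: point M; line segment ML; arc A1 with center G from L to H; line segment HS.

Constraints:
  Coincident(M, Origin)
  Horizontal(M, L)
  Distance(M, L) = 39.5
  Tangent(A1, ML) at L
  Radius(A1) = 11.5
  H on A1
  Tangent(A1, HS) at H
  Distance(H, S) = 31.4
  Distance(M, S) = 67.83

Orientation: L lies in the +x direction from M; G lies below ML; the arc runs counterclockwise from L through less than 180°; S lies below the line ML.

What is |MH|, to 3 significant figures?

36.9

Checks: M.y = 0.00, L.y = 0.00 ✓; |GH| = 11.50 ✓; ∠(GH, HS) = 90.00° ✓; |HS| = 31.40 ✓; |MS| = 67.83 ✓.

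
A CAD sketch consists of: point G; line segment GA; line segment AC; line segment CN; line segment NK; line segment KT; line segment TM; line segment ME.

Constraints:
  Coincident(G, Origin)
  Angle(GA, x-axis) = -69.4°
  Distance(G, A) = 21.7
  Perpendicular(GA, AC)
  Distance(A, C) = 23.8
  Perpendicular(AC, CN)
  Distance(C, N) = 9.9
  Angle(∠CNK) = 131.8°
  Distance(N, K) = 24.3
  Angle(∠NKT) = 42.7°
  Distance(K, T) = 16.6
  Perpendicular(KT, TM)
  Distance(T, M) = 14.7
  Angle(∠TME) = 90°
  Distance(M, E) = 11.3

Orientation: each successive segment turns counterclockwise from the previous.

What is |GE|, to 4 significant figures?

20.83

G is at the origin; GA runs at -69.4° with length 21.7, so A = (7.635, -20.31). The perpendicularity gives AC at right angles to GA, so AC runs at 20.60°; with |AC| = 23.8, C = (29.91, -11.94). AC is perpendicular to CN, so CN runs at 110.6°; with |CN| = 9.9, N = (26.43, -2.672). ∠CNK = 131.8° gives NK at 158.8° from the x-axis; with |NK| = 24.3, K = (3.774, 6.116). ∠NKT = 42.7° gives KT at -63.90° from the x-axis; with |KT| = 16.6, T = (11.08, -8.791). KT ⟂ TM, so TM runs at 26.10°; with |TM| = 14.7, M = (24.28, -2.324). ∠TME = 90.0° gives ME at 116.1° from the x-axis; with |ME| = 11.3, E = (19.31, 7.823). Then |GE| = |E − G| = 20.83.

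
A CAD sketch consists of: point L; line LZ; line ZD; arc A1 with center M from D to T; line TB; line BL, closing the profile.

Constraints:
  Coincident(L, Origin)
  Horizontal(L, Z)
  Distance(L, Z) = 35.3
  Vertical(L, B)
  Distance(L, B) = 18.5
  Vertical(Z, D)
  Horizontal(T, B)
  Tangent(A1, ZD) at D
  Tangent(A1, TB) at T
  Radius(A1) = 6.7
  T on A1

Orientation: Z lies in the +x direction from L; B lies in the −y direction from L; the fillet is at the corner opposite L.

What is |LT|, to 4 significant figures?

34.06

L is at the origin; L and Z share the same y with |LZ| = 35.3 and Z on the +x side, so Z = (35.30, 0.000). LB is vertical with |LB| = 18.5 and B on the −y side, so B = (0.000, -18.50). The virtual corner opposite L is at (35.30, -18.50). Tangency of A1 to ZD means the radius MD is perpendicular to ZD and A1 meets TB tangentially, so MT is at right angles to TB, with radius 6.7, so the center M sits 6.7 in from both sides at M = (28.60, -11.80). That places the tangent points at D = (35.30, -11.80) on ZD and T = (28.60, -18.50) on TB. Then |LT| = |T − L| = 34.06.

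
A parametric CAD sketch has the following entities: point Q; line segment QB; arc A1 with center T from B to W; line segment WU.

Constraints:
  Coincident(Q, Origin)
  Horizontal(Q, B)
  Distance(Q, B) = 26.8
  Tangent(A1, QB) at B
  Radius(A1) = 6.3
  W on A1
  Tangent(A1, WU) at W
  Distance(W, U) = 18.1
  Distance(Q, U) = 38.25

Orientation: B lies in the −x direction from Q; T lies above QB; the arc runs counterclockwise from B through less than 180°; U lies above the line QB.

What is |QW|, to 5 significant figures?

22.886

Q is at the origin; QB is horizontal with |QB| = 26.8 and B on the −x side, so B = (-26.800, 0.0000). A1 meets QB tangentially, so TB is at right angles to QB, so T = B + (0, 6.3) = (-26.800, 6.3000). Since TW ⟂ WU (tangency), |TU| = √(6.3² + 18.1²) = 19.165 regardless of where W sits on A1. So U lies on both circle(Q, 38.25) and circle(T, 19.165); the above-QB intersection is U = (-28.618, 25.379). W is the foot of the tangent from U: W = (-21.073, 8.9260).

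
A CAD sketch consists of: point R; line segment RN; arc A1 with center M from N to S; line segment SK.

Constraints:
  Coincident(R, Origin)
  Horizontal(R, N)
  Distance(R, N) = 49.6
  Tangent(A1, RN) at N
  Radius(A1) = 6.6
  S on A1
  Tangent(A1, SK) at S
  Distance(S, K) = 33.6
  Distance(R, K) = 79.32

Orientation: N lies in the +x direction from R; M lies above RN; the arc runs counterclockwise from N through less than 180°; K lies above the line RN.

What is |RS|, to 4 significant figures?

55.35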